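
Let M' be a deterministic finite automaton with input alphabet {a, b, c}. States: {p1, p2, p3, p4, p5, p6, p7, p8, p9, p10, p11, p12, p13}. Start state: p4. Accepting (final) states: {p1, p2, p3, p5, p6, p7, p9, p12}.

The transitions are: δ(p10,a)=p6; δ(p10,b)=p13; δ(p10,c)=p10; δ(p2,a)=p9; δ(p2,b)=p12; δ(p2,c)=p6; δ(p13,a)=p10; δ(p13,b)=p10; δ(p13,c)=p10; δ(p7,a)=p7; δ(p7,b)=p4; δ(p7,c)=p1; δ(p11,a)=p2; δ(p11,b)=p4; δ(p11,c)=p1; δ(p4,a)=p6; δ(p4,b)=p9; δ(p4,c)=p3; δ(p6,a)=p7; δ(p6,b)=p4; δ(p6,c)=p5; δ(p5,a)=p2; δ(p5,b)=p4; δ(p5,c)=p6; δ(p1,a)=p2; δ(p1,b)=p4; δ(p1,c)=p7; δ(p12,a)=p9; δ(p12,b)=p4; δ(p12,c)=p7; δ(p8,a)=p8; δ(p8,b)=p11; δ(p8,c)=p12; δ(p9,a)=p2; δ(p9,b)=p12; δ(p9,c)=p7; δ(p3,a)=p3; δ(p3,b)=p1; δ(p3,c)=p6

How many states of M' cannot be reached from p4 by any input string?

No path from p4 leads to p8, p10, p11, p13; the other 9 states are all reachable.

4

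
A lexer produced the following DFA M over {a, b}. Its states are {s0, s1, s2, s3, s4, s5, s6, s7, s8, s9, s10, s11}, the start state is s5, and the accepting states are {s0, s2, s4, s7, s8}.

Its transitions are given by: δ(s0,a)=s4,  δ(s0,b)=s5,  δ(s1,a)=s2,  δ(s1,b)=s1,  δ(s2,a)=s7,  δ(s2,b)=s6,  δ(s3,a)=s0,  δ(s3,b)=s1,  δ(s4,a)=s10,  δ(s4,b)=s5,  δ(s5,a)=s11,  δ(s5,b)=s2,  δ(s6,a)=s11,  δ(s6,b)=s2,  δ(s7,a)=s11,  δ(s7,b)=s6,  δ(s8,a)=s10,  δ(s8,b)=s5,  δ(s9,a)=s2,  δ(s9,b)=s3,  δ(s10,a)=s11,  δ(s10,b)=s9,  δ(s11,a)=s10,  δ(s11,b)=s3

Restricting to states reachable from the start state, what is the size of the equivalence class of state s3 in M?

First remove the unreachable states {s8}; 11 states remain.
Start with accepting vs non-accepting: {s0,s2,s4,s7} | {s1,s3,s5,s6,s9,s10,s11}.
Refine {s0,s2,s4,s7} on symbol a: members go to different blocks, giving {s0,s2} and {s4,s7}.
Split {s1,s3,s5,s6,s9,s10,s11} by δ(·,a) → {s5,s6,s10,s11} and {s1,s3,s9}.
Refine {s5,s6,s10,s11} on symbol b: members go to different blocks, giving {s5,s6} and {s10,s11}.
The partition is now stable with 5 blocks: {s0,s2} | {s5,s6} | {s4,s7} | {s1,s3,s9} | {s10,s11}.
The equivalence class containing s3 is {s1,s3,s9}, of size 3.

3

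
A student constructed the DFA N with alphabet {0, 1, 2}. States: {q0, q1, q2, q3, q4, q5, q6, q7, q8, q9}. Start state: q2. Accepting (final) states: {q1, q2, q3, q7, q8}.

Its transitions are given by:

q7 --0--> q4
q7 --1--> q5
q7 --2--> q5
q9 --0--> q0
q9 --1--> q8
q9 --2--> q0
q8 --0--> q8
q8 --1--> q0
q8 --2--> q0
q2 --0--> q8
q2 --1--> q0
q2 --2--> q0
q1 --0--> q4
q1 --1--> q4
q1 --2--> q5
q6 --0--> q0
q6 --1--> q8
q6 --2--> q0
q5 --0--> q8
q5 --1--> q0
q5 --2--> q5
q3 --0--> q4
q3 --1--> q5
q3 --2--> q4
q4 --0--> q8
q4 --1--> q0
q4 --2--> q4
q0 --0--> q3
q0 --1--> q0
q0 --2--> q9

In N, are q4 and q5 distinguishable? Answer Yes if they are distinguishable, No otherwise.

Reachable states from the start: {q0,q2,q3,q4,q5,q8,q9}. Unreachable: {q1,q6,q7} — drop them.
Start with accepting vs non-accepting: {q2,q3,q8} | {q0,q4,q5,q9}.
Refine {q2,q3,q8} on symbol 0: members go to different blocks, giving {q2,q8} and {q3}.
On input 0, block {q0,q4,q5,q9} splits into {q4,q5} and {q0} and {q9}.
Stable partition: {q2,q8} | {q4,q5} | {q3} | {q0} | {q9} — 5 equivalence classes.
q4 and q5 lie in the same block of the stable partition, so they are equivalent — no string distinguishes them.

No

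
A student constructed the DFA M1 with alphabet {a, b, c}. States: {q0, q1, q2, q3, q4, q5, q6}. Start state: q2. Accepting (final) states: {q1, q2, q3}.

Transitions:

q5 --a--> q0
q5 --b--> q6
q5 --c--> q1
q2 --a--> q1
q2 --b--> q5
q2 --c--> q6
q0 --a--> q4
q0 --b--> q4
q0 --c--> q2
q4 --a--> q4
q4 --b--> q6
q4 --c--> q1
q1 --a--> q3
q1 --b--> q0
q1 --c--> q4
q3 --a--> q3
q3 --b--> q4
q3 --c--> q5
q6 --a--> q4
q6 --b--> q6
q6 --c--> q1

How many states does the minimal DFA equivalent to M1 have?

2

Every state is reachable, so we keep all 7.
Start with accepting vs non-accepting: {q1,q2,q3} | {q0,q4,q5,q6}.
No further refinement is possible. Final partition (2 blocks): {q1,q2,q3} | {q0,q4,q5,q6}.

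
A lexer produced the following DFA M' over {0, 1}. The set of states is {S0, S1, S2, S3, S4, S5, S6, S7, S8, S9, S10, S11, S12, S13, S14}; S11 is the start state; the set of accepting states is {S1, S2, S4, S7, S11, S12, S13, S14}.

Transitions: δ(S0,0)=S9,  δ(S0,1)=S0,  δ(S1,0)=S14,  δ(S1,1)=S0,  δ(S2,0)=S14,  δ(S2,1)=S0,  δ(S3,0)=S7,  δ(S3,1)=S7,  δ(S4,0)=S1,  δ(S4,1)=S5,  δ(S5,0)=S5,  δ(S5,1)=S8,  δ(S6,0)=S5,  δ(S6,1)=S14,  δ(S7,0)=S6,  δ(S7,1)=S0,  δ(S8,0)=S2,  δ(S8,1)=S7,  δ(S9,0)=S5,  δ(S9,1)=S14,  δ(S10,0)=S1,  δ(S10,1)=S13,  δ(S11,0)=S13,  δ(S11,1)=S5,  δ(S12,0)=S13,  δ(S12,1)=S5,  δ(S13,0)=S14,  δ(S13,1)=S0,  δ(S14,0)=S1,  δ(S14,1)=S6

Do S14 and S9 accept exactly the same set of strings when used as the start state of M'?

No

States {S3,S4,S10,S12} cannot be reached from the start state, so discard them.
Initial partition by acceptance: {S1,S2,S7,S11,S13,S14} | {S0,S5,S6,S8,S9}.
Split {S1,S2,S7,S11,S13,S14} by δ(·,0) → {S1,S2,S11,S13,S14} and {S7}.
On input 0, block {S0,S5,S6,S8,S9} splits into {S0,S5,S6,S9} and {S8}.
Split {S0,S5,S6,S9} by δ(·,1) → {S6,S9} and {S0} and {S5}.
Split {S1,S2,S11,S13,S14} by δ(·,1) → {S1,S2,S13} and {S11} and {S14}.
No further refinement is possible. Final partition (8 blocks): {S1,S2,S13} | {S6,S9} | {S7} | {S8} | {S0} | {S5} | {S11} | {S14}.
S14 and S9 end up in different blocks, so they are distinguishable. For instance, the string 'ε' is accepted from only S14.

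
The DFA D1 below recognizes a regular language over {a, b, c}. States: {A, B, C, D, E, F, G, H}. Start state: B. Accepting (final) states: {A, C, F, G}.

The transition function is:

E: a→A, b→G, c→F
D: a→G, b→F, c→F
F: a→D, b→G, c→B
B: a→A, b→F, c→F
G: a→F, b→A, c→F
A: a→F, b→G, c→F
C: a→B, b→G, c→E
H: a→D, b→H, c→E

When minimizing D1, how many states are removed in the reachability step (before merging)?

3

Starting at B and following transitions, the reachable set is {A, B, D, F, G}. That leaves C, E, H unreachable — 3 in total.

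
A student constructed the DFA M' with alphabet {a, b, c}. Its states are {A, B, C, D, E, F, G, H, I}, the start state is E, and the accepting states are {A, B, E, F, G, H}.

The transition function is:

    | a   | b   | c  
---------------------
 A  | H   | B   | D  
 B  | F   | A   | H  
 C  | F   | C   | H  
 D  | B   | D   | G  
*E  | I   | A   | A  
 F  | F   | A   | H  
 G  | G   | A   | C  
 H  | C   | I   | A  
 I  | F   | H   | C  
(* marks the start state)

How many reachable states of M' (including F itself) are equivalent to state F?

2

All states are reachable from the start state.
Start with accepting vs non-accepting: {A,B,E,F,G,H} | {C,D,I}.
On input a, block {A,B,E,F,G,H} splits into {A,B,F,G} and {E,H}.
Split {A,B,F,G} by δ(·,a) → {B,F,G} and {A}.
Refine {B,F,G} on symbol c: members go to different blocks, giving {B,F} and {G}.
On input b, block {C,D,I} splits into {C,D} and {I}.
On input c, block {C,D} splits into {C} and {D}.
On input a, block {E,H} splits into {E} and {H}.
The partition is now stable with 8 blocks: {B,F} | {C} | {E} | {A} | {G} | {I} | {D} | {H}.
The equivalence class containing F is {B,F}, of size 2.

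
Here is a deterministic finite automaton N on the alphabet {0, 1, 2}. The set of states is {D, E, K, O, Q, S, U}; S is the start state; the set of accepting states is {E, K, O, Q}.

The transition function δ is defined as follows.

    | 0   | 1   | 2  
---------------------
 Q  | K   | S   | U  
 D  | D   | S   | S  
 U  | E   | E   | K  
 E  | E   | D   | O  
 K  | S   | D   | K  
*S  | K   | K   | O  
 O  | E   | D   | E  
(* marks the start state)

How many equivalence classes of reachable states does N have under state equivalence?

First remove the unreachable states {Q,U}; 5 states remain.
Start with accepting vs non-accepting: {E,K,O} | {D,S}.
On input 0, block {E,K,O} splits into {E,O} and {K}.
Refine {D,S} on symbol 0: members go to different blocks, giving {S} and {D}.
The partition is now stable with 4 blocks: {E,O} | {S} | {K} | {D}.

4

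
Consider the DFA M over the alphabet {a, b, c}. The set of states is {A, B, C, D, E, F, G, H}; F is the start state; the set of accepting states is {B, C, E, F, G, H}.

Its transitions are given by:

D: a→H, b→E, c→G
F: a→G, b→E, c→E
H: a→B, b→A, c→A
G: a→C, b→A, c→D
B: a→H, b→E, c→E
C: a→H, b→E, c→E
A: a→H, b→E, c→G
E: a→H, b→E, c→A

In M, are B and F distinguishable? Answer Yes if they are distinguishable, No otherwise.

No

All states are reachable from the start state.
Initial partition by acceptance: {B,C,E,F,G,H} | {A,D}.
Refine {B,C,E,F,G,H} on symbol b: members go to different blocks, giving {B,C,E,F} and {G,H}.
Split {B,C,E,F} by δ(·,c) → {B,C,F} and {E}.
The partition is now stable with 4 blocks: {B,C,F} | {A,D} | {G,H} | {E}.
B and F lie in the same block of the stable partition, so they are equivalent — no string distinguishes them.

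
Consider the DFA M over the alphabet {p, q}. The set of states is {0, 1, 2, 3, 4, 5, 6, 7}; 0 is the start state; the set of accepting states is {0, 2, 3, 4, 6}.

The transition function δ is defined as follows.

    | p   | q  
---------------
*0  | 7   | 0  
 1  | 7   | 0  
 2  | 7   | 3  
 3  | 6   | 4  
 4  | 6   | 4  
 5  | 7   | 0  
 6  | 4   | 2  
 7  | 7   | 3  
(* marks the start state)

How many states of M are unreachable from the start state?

No path from 0 leads to 1, 5; the other 6 states are all reachable.

2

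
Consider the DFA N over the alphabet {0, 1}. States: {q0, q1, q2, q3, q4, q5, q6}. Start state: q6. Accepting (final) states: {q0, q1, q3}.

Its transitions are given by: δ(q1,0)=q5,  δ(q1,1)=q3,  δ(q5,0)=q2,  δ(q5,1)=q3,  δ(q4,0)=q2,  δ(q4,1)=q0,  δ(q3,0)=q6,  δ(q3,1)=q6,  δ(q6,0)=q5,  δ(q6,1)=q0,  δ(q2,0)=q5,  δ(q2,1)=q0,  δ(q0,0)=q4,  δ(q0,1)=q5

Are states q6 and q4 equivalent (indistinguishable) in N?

Yes

States {q1} cannot be reached from the start state, so discard them.
Start with accepting vs non-accepting: {q0,q3} | {q2,q4,q5,q6}.
The partition is now stable with 2 blocks: {q0,q3} | {q2,q4,q5,q6}.
q6 and q4 lie in the same block of the stable partition, so they are equivalent — no string distinguishes them.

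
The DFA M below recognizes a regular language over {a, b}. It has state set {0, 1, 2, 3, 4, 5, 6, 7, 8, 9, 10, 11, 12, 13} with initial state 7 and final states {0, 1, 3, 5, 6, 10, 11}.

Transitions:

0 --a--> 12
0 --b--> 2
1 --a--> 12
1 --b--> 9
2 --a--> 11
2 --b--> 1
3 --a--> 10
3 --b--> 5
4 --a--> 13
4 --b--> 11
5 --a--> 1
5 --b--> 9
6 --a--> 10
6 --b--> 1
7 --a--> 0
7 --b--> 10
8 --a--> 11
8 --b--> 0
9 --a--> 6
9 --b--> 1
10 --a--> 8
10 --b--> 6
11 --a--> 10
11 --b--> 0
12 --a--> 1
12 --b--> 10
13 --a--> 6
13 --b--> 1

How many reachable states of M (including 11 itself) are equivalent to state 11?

Reachable states from the start: {0,1,2,6,7,8,9,10,11,12}. Unreachable: {3,4,5,13} — drop them.
Initial partition by acceptance: {0,1,6,10,11} | {2,7,8,9,12}.
Refine {0,1,6,10,11} on symbol a: members go to different blocks, giving {0,1,10} and {6,11}.
On input b, block {0,1,10} splits into {0,1} and {10}.
On input a, block {2,7,8,9,12} splits into {2,8,9} and {7,12}.
The partition is now stable with 5 blocks: {0,1} | {2,8,9} | {6,11} | {10} | {7,12}.
The equivalence class containing 11 is {6,11}, of size 2.

2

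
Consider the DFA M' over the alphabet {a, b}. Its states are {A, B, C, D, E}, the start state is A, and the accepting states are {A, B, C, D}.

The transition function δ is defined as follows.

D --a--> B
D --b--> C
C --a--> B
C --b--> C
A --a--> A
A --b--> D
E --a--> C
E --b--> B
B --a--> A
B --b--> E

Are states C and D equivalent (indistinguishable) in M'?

Yes

Initial partition by acceptance: {A,B,C,D} | {E}.
Split {A,B,C,D} by δ(·,b) → {A,C,D} and {B}.
On input a, block {A,C,D} splits into {C,D} and {A}.
Stable partition: {C,D} | {E} | {B} | {A} — 4 equivalence classes.
C and D lie in the same block of the stable partition, so they are equivalent — no string distinguishes them.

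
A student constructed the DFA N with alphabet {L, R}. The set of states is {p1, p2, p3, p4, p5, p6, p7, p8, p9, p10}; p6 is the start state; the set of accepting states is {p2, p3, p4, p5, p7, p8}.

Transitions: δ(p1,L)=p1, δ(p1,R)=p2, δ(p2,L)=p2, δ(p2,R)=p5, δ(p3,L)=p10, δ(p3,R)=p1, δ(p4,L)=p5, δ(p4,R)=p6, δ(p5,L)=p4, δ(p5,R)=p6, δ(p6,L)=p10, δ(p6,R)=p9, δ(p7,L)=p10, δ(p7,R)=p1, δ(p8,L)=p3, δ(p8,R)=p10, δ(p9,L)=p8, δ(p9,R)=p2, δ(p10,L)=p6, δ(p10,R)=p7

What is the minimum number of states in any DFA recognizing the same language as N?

Start with accepting vs non-accepting: {p2,p3,p4,p5,p7,p8} | {p1,p6,p9,p10}.
On input L, block {p2,p3,p4,p5,p7,p8} splits into {p2,p4,p5,p8} and {p3,p7}.
Split {p2,p4,p5,p8} by δ(·,L) → {p2,p4,p5} and {p8}.
On input R, block {p2,p4,p5} splits into {p4,p5} and {p2}.
On input L, block {p1,p6,p9,p10} splits into {p1,p6,p10} and {p9}.
On input R, block {p1,p6,p10} splits into {p1} and {p6} and {p10}.
No further refinement is possible. Final partition (8 blocks): {p4,p5} | {p1} | {p3,p7} | {p8} | {p2} | {p9} | {p6} | {p10}.

8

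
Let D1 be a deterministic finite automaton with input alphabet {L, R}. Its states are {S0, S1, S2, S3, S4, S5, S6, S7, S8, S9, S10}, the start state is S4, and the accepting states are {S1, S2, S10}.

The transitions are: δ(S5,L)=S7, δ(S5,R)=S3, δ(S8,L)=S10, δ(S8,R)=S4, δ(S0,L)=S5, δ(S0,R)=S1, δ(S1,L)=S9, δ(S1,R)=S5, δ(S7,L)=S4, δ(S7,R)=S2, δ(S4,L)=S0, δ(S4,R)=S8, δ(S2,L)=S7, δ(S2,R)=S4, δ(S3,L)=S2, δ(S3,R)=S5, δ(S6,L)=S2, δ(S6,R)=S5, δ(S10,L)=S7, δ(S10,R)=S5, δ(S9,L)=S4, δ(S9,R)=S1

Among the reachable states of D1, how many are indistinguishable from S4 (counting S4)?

2

Reachable states from the start: {S0,S1,S2,S3,S4,S5,S7,S8,S9,S10}. Unreachable: {S6} — drop them.
Initial partition by acceptance: {S1,S2,S10} | {S0,S3,S4,S5,S7,S8,S9}.
On input L, block {S0,S3,S4,S5,S7,S8,S9} splits into {S0,S4,S5,S7,S9} and {S3,S8}.
Split {S0,S4,S5,S7,S9} by δ(·,R) → {S0,S7,S9} and {S4,S5}.
Stable partition: {S1,S2,S10} | {S0,S7,S9} | {S3,S8} | {S4,S5} — 4 equivalence classes.
State S4 belongs to the block {S4,S5}, which has 2 states.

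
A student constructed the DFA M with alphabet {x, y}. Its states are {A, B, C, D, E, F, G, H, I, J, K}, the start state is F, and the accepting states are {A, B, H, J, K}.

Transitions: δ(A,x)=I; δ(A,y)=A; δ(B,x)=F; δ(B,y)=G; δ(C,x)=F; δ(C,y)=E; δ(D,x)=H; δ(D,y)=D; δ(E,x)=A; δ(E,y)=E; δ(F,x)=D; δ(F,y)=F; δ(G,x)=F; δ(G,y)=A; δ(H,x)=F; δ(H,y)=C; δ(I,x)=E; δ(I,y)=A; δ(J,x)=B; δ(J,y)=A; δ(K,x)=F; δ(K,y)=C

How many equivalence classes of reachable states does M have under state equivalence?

7

States {B,G,J,K} cannot be reached from the start state, so discard them.
Initial partition by acceptance: {A,H} | {C,D,E,F,I}.
On input y, block {A,H} splits into {A} and {H}.
Split {C,D,E,F,I} by δ(·,x) → {C,F,I} and {D} and {E}.
Refine {C,F,I} on symbol x: members go to different blocks, giving {C} and {F} and {I}.
No further refinement is possible. Final partition (7 blocks): {A} | {C} | {H} | {D} | {E} | {F} | {I}.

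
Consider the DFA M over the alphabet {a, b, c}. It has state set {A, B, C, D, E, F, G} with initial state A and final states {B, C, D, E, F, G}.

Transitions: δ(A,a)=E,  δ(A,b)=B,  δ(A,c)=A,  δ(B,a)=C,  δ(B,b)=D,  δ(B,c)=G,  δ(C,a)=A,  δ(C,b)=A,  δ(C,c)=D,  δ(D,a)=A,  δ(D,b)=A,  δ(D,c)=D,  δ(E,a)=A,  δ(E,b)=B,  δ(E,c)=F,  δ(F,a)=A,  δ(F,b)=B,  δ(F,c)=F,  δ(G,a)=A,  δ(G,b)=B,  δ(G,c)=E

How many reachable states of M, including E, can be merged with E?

Start with accepting vs non-accepting: {B,C,D,E,F,G} | {A}.
Refine {B,C,D,E,F,G} on symbol a: members go to different blocks, giving {C,D,E,F,G} and {B}.
On input b, block {C,D,E,F,G} splits into {E,F,G} and {C,D}.
No further refinement is possible. Final partition (4 blocks): {E,F,G} | {A} | {B} | {C,D}.
The equivalence class containing E is {E,F,G}, of size 3.

3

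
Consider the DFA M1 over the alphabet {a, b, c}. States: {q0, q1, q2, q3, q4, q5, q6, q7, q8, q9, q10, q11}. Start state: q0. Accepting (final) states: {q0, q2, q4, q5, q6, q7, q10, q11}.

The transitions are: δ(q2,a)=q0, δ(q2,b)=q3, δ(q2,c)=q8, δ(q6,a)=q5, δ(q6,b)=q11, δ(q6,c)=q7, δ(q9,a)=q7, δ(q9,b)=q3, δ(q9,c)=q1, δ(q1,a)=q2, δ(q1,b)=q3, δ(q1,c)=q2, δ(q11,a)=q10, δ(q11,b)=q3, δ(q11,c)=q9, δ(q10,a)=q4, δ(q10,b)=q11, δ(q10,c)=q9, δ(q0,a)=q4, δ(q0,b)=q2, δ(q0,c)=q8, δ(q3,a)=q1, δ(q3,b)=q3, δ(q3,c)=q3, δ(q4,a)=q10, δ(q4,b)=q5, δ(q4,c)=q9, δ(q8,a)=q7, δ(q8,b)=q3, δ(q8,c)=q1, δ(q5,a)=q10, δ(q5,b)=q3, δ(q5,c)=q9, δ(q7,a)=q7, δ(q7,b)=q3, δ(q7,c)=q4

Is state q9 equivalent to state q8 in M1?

Yes

Reachable states from the start: {q0,q1,q2,q3,q4,q5,q7,q8,q9,q10,q11}. Unreachable: {q6} — drop them.
P0 = {q0,q2,q4,q5,q7,q10,q11} | {q1,q3,q8,q9}.
Split {q0,q2,q4,q5,q7,q10,q11} by δ(·,b) → {q2,q5,q7,q11} and {q0,q4,q10}.
Refine {q2,q5,q7,q11} on symbol a: members go to different blocks, giving {q2,q5,q11} and {q7}.
On input a, block {q1,q3,q8,q9} splits into {q8,q9} and {q1} and {q3}.
The partition is now stable with 6 blocks: {q2,q5,q11} | {q8,q9} | {q0,q4,q10} | {q7} | {q1} | {q3}.
q9 and q8 lie in the same block of the stable partition, so they are equivalent — no string distinguishes them.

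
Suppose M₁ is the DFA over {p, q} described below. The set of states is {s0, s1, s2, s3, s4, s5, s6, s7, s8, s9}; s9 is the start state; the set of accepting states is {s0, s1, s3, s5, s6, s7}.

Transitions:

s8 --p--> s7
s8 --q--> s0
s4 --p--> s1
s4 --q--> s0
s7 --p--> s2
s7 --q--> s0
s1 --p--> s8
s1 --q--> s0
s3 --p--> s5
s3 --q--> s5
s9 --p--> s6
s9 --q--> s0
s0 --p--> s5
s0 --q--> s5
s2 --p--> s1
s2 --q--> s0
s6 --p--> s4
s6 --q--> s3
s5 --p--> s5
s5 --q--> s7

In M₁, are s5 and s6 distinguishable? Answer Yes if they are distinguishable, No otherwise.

All states are reachable from the start state.
Initial partition by acceptance: {s0,s1,s3,s5,s6,s7} | {s2,s4,s8,s9}.
On input p, block {s0,s1,s3,s5,s6,s7} splits into {s0,s3,s5} and {s1,s6,s7}.
Split {s0,s3,s5} by δ(·,q) → {s0,s3} and {s5}.
No further refinement is possible. Final partition (4 blocks): {s0,s3} | {s2,s4,s8,s9} | {s1,s6,s7} | {s5}.
s5 and s6 end up in different blocks, so they are distinguishable. For instance, the string 'p' is accepted from only s5.

Yes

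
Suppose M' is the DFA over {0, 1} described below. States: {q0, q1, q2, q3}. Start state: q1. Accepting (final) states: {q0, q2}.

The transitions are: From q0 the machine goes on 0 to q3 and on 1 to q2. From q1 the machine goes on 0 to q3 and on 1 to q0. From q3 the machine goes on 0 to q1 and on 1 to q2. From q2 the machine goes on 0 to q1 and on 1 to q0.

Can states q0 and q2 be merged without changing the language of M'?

Initial partition by acceptance: {q0,q2} | {q1,q3}.
No further refinement is possible. Final partition (2 blocks): {q0,q2} | {q1,q3}.
q0 and q2 lie in the same block of the stable partition, so they are equivalent — no string distinguishes them.

Yes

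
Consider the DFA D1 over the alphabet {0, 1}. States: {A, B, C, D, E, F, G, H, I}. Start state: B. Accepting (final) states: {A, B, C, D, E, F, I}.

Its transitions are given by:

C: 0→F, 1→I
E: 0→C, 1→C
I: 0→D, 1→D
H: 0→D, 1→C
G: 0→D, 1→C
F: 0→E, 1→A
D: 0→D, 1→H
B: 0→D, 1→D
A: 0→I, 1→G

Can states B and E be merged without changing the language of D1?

Start with accepting vs non-accepting: {A,B,C,D,E,F,I} | {G,H}.
On input 1, block {A,B,C,D,E,F,I} splits into {B,C,E,F,I} and {A,D}.
On input 0, block {B,C,E,F,I} splits into {C,E,F} and {B,I}.
Refine {C,E,F} on symbol 1: members go to different blocks, giving {C} and {E} and {F}.
On input 0, block {A,D} splits into {A} and {D}.
No further refinement is possible. Final partition (7 blocks): {C} | {G,H} | {A} | {B,I} | {E} | {F} | {D}.
B and E end up in different blocks, so they are distinguishable. For instance, the string '01' is accepted from only E.

No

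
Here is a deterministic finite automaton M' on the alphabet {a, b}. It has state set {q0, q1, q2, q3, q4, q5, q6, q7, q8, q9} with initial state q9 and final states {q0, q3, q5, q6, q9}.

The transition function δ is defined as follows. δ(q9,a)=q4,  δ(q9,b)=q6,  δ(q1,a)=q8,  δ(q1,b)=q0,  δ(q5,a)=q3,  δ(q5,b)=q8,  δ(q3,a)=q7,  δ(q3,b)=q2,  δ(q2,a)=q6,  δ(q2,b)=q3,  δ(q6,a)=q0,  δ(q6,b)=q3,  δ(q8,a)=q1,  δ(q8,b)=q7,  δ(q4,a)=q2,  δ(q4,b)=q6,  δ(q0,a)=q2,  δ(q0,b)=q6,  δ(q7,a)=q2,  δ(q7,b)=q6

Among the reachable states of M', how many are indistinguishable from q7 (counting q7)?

First remove the unreachable states {q1,q5,q8}; 7 states remain.
Initial partition by acceptance: {q0,q3,q6,q9} | {q2,q4,q7}.
Split {q0,q3,q6,q9} by δ(·,a) → {q0,q3,q9} and {q6}.
Refine {q0,q3,q9} on symbol b: members go to different blocks, giving {q0,q9} and {q3}.
Split {q2,q4,q7} by δ(·,a) → {q4,q7} and {q2}.
Refine {q0,q9} on symbol a: members go to different blocks, giving {q0} and {q9}.
The partition is now stable with 6 blocks: {q0} | {q4,q7} | {q6} | {q3} | {q2} | {q9}.
The equivalence class containing q7 is {q4,q7}, of size 2.

2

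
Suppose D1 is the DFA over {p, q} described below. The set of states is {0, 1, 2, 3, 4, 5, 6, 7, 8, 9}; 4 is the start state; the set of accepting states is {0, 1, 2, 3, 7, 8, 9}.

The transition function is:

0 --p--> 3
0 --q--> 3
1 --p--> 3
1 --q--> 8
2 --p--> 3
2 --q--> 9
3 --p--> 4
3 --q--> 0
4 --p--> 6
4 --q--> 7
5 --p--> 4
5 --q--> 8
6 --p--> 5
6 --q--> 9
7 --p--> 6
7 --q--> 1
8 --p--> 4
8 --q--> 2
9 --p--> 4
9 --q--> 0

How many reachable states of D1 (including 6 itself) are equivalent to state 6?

3

Start with accepting vs non-accepting: {0,1,2,3,7,8,9} | {4,5,6}.
Refine {0,1,2,3,7,8,9} on symbol p: members go to different blocks, giving {3,7,8,9} and {0,1,2}.
The partition is now stable with 3 blocks: {3,7,8,9} | {4,5,6} | {0,1,2}.
State 6 belongs to the block {4,5,6}, which has 3 states.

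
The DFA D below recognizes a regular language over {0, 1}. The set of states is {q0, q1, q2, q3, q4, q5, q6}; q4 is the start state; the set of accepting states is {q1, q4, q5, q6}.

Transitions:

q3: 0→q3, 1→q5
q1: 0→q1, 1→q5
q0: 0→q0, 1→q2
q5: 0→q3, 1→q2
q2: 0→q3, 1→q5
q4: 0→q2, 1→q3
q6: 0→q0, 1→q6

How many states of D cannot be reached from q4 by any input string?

No path from q4 leads to q0, q1, q6; the other 4 states are all reachable.

3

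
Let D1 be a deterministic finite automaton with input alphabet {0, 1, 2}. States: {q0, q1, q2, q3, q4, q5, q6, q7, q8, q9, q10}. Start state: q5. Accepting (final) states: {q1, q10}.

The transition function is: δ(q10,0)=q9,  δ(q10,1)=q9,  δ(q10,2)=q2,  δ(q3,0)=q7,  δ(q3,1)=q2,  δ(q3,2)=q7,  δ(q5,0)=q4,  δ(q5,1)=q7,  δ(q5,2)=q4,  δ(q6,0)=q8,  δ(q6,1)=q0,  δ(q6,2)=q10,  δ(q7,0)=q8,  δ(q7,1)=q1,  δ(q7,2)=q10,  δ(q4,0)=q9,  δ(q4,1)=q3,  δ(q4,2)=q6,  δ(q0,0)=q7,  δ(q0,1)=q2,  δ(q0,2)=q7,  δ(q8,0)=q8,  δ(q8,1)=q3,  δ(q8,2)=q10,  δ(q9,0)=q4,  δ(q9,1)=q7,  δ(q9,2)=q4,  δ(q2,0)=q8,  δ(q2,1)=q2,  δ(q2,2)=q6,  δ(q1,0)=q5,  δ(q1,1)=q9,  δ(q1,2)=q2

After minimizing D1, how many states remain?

All states are reachable from the start state.
Initial partition by acceptance: {q1,q10} | {q0,q2,q3,q4,q5,q6,q7,q8,q9}.
On input 1, block {q0,q2,q3,q4,q5,q6,q7,q8,q9} splits into {q0,q2,q3,q4,q5,q6,q8,q9} and {q7}.
On input 0, block {q0,q2,q3,q4,q5,q6,q8,q9} splits into {q2,q4,q5,q6,q8,q9} and {q0,q3}.
Refine {q2,q4,q5,q6,q8,q9} on symbol 1: members go to different blocks, giving {q4,q6,q8} and {q5,q9} and {q2}.
On input 0, block {q4,q6,q8} splits into {q6,q8} and {q4}.
Stable partition: {q1,q10} | {q6,q8} | {q7} | {q0,q3} | {q5,q9} | {q2} | {q4} — 7 equivalence classes.

7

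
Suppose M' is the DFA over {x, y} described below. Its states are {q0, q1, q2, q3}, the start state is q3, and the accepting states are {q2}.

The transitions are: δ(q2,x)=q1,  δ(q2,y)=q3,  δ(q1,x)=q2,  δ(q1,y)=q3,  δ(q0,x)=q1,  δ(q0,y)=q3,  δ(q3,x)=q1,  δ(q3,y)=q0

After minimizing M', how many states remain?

All states are reachable from the start state.
Initial partition by acceptance: {q2} | {q0,q1,q3}.
Refine {q0,q1,q3} on symbol x: members go to different blocks, giving {q0,q3} and {q1}.
No further refinement is possible. Final partition (3 blocks): {q2} | {q0,q3} | {q1}.

3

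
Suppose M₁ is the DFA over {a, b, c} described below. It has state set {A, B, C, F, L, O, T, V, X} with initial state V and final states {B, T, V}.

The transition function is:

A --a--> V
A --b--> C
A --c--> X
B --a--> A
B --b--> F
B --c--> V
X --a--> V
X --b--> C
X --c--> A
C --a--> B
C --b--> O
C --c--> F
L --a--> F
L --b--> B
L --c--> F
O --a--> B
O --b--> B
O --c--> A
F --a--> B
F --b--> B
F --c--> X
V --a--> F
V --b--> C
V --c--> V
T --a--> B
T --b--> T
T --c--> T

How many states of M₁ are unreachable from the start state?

BFS from V reaches {A, B, C, F, O, V, X}; the 2 state(s) L, T are never visited.

2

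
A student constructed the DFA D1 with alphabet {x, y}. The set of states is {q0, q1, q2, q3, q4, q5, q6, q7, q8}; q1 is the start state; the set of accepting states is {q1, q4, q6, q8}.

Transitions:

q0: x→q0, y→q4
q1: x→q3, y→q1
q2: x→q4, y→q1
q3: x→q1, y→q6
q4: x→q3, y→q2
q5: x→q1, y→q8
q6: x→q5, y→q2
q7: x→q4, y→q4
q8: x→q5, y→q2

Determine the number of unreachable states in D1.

2

No path from q1 leads to q0, q7; the other 7 states are all reachable.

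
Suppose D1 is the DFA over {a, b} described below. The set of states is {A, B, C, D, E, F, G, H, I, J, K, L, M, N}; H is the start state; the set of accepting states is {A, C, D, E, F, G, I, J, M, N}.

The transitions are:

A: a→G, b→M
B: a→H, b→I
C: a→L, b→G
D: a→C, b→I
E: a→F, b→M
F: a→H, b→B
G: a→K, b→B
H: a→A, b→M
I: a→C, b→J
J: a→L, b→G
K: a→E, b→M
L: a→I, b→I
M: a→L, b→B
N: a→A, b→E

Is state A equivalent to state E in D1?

Yes

Reachable states from the start: {A,B,C,E,F,G,H,I,J,K,L,M}. Unreachable: {D,N} — drop them.
P0 = {A,C,E,F,G,I,J,M} | {B,H,K,L}.
Split {A,C,E,F,G,I,J,M} by δ(·,a) → {C,F,G,J,M} and {A,E,I}.
Split {C,F,G,J,M} by δ(·,b) → {F,G,M} and {C,J}.
Split {B,H,K,L} by δ(·,a) → {H,K,L} and {B}.
On input b, block {H,K,L} splits into {H,K} and {L}.
Refine {F,G,M} on symbol a: members go to different blocks, giving {F,G} and {M}.
On input a, block {A,E,I} splits into {A,E} and {I}.
Stable partition: {F,G} | {H,K} | {A,E} | {C,J} | {B} | {L} | {M} | {I} — 8 equivalence classes.
A and E lie in the same block of the stable partition, so they are equivalent — no string distinguishes them.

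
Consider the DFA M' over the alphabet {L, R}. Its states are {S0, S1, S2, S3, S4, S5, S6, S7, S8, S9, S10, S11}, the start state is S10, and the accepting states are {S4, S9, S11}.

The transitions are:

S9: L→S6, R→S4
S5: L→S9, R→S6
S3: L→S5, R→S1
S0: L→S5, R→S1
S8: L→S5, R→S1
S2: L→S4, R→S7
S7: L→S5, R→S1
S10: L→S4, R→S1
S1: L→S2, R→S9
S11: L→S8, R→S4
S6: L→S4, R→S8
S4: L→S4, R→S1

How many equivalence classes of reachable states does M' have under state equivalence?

Reachable states from the start: {S1,S2,S4,S5,S6,S7,S8,S9,S10}. Unreachable: {S0,S3,S11} — drop them.
Initial partition by acceptance: {S4,S9} | {S1,S2,S5,S6,S7,S8,S10}.
Refine {S4,S9} on symbol L: members go to different blocks, giving {S4} and {S9}.
Split {S1,S2,S5,S6,S7,S8,S10} by δ(·,L) → {S1,S7,S8} and {S2,S6,S10} and {S5}.
Split {S1,S7,S8} by δ(·,L) → {S7,S8} and {S1}.
On input R, block {S2,S6,S10} splits into {S2,S6} and {S10}.
No further refinement is possible. Final partition (7 blocks): {S4} | {S7,S8} | {S9} | {S2,S6} | {S5} | {S1} | {S10}.

7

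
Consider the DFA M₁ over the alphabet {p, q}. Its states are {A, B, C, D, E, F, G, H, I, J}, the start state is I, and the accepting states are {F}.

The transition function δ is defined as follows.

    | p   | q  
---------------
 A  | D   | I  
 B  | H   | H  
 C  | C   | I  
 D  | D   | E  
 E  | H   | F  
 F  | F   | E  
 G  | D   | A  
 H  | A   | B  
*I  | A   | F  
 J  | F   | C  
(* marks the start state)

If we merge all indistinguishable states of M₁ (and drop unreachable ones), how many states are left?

States {C,G,J} cannot be reached from the start state, so discard them.
P0 = {F} | {A,B,D,E,H,I}.
Refine {A,B,D,E,H,I} on symbol q: members go to different blocks, giving {A,B,D,H} and {E,I}.
Refine {A,B,D,H} on symbol q: members go to different blocks, giving {A,D} and {B,H}.
Split {E,I} by δ(·,p) → {E} and {I}.
Split {A,D} by δ(·,q) → {A} and {D}.
Refine {B,H} on symbol p: members go to different blocks, giving {B} and {H}.
The partition is now stable with 7 blocks: {F} | {A} | {E} | {B} | {I} | {D} | {H}.

7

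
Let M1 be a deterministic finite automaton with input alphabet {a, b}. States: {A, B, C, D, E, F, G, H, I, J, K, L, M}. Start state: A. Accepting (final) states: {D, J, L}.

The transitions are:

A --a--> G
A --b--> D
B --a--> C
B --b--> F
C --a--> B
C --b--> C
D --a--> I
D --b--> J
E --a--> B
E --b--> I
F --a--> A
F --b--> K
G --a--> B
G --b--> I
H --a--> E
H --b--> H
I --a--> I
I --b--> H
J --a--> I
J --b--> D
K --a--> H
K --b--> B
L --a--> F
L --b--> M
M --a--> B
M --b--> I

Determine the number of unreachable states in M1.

BFS from A reaches {A, B, C, D, E, F, G, H, I, J, K}; the 2 state(s) L, M are never visited.

2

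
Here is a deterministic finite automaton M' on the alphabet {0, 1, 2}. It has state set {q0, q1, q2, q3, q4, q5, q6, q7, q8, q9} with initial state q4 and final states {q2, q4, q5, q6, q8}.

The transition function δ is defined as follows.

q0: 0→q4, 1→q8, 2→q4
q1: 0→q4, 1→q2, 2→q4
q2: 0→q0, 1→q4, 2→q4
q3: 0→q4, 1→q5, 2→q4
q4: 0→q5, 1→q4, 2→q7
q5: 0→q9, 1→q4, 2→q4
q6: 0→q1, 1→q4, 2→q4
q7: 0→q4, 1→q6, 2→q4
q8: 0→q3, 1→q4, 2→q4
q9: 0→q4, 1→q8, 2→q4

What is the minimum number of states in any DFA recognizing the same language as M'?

3

P0 = {q2,q4,q5,q6,q8} | {q0,q1,q3,q7,q9}.
On input 0, block {q2,q4,q5,q6,q8} splits into {q2,q5,q6,q8} and {q4}.
The partition is now stable with 3 blocks: {q2,q5,q6,q8} | {q0,q1,q3,q7,q9} | {q4}.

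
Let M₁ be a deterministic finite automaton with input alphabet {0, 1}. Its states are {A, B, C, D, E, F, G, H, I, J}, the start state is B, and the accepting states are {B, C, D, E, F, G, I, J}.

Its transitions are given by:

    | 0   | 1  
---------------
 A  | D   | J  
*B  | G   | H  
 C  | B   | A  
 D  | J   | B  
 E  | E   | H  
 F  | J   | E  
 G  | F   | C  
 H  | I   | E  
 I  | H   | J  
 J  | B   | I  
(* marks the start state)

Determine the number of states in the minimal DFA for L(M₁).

10

P0 = {B,C,D,E,F,G,I,J} | {A,H}.
On input 0, block {B,C,D,E,F,G,I,J} splits into {B,C,D,E,F,G,J} and {I}.
On input 1, block {B,C,D,E,F,G,J} splits into {B,C,E} and {D,F,G} and {J}.
On input 0, block {B,C,E} splits into {C,E} and {B}.
Split {C,E} by δ(·,0) → {C} and {E}.
Refine {A,H} on symbol 0: members go to different blocks, giving {A} and {H}.
Refine {D,F,G} on symbol 0: members go to different blocks, giving {D,F} and {G}.
Refine {D,F} on symbol 1: members go to different blocks, giving {D} and {F}.
The partition is now stable with 10 blocks: {C} | {A} | {I} | {D} | {J} | {B} | {E} | {H} | {G} | {F}.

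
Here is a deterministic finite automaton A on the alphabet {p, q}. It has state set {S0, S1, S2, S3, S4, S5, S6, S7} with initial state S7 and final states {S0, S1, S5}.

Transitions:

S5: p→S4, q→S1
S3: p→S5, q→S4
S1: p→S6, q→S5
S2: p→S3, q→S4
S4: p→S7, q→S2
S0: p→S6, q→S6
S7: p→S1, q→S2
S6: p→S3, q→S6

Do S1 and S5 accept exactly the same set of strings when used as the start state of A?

Reachable states from the start: {S1,S2,S3,S4,S5,S6,S7}. Unreachable: {S0} — drop them.
Start with accepting vs non-accepting: {S1,S5} | {S2,S3,S4,S6,S7}.
On input p, block {S2,S3,S4,S6,S7} splits into {S2,S4,S6} and {S3,S7}.
No further refinement is possible. Final partition (3 blocks): {S1,S5} | {S2,S4,S6} | {S3,S7}.
S1 and S5 lie in the same block of the stable partition, so they are equivalent — no string distinguishes them.

Yes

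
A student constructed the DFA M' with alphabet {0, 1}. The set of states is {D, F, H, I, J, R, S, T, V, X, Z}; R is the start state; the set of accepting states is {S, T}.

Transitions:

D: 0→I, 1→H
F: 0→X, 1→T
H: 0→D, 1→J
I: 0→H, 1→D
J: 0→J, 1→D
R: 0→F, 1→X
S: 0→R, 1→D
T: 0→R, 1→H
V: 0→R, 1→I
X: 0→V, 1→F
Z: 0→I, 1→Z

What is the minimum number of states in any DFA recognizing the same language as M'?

6

First remove the unreachable states {S,Z}; 9 states remain.
Start with accepting vs non-accepting: {T} | {D,F,H,I,J,R,V,X}.
Refine {D,F,H,I,J,R,V,X} on symbol 1: members go to different blocks, giving {D,H,I,J,R,V,X} and {F}.
Refine {D,H,I,J,R,V,X} on symbol 0: members go to different blocks, giving {D,H,I,J,V,X} and {R}.
Split {D,H,I,J,V,X} by δ(·,0) → {D,H,I,J,X} and {V}.
On input 0, block {D,H,I,J,X} splits into {D,H,I,J} and {X}.
No further refinement is possible. Final partition (6 blocks): {T} | {D,H,I,J} | {F} | {R} | {V} | {X}.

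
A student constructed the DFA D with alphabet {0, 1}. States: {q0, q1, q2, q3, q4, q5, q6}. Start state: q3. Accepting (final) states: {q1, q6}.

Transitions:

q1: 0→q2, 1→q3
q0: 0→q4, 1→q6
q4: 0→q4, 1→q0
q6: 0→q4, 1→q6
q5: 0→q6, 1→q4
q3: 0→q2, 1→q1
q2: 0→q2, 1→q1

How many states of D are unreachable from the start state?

Starting at q3 and following transitions, the reachable set is {q1, q2, q3}. That leaves q0, q4, q5, q6 unreachable — 4 in total.

4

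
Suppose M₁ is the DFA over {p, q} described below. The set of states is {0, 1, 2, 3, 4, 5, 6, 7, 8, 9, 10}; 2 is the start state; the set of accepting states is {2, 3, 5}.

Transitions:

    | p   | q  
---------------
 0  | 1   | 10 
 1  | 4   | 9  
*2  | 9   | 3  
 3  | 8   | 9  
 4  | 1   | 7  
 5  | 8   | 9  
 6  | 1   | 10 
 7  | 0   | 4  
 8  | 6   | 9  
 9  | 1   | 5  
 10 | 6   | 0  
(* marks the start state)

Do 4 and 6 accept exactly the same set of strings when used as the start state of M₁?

Yes

Every state is reachable, so we keep all 11.
Initial partition by acceptance: {2,3,5} | {0,1,4,6,7,8,9,10}.
On input q, block {2,3,5} splits into {3,5} and {2}.
On input q, block {0,1,4,6,7,8,9,10} splits into {0,1,4,6,7,8,10} and {9}.
On input q, block {0,1,4,6,7,8,10} splits into {0,4,6,7,10} and {1,8}.
Split {0,4,6,7,10} by δ(·,p) → {0,4,6} and {7,10}.
Stable partition: {3,5} | {0,4,6} | {2} | {9} | {1,8} | {7,10} — 6 equivalence classes.
4 and 6 lie in the same block of the stable partition, so they are equivalent — no string distinguishes them.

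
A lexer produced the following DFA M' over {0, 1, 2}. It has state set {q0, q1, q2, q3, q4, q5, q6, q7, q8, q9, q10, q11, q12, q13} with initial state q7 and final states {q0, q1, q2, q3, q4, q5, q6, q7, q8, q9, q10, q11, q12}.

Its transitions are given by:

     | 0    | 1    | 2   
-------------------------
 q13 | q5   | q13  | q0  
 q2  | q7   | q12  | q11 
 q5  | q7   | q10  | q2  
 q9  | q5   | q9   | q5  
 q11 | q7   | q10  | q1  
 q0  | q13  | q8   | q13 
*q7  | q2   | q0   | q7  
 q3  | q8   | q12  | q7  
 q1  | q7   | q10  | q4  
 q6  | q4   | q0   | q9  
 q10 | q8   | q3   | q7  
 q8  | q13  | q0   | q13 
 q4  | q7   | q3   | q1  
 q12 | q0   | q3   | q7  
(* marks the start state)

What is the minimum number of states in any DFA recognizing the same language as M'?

5

Reachable states from the start: {q0,q1,q2,q3,q4,q5,q7,q8,q10,q11,q12,q13}. Unreachable: {q6,q9} — drop them.
Start with accepting vs non-accepting: {q0,q1,q2,q3,q4,q5,q7,q8,q10,q11,q12} | {q13}.
Split {q0,q1,q2,q3,q4,q5,q7,q8,q10,q11,q12} by δ(·,0) → {q1,q2,q3,q4,q5,q7,q10,q11,q12} and {q0,q8}.
On input 0, block {q1,q2,q3,q4,q5,q7,q10,q11,q12} splits into {q1,q2,q4,q5,q7,q11} and {q3,q10,q12}.
Split {q1,q2,q4,q5,q7,q11} by δ(·,1) → {q1,q2,q4,q5,q11} and {q7}.
Stable partition: {q1,q2,q4,q5,q11} | {q13} | {q0,q8} | {q3,q10,q12} | {q7} — 5 equivalence classes.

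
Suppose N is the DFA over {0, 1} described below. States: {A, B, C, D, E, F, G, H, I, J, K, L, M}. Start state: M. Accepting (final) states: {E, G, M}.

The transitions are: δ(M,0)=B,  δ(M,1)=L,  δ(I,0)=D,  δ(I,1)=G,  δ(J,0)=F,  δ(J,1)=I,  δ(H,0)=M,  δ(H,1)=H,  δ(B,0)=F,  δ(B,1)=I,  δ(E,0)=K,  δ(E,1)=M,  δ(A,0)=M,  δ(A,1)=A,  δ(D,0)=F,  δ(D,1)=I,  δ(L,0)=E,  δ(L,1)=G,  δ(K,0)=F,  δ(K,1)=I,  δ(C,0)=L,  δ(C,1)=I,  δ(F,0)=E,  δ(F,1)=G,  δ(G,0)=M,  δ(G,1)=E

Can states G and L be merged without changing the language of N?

No

First remove the unreachable states {A,C,H,J}; 9 states remain.
P0 = {E,G,M} | {B,D,F,I,K,L}.
Split {E,G,M} by δ(·,0) → {E,M} and {G}.
Split {E,M} by δ(·,1) → {E} and {M}.
Split {B,D,F,I,K,L} by δ(·,0) → {B,D,I,K} and {F,L}.
Refine {B,D,I,K} on symbol 0: members go to different blocks, giving {B,D,K} and {I}.
The partition is now stable with 6 blocks: {E} | {B,D,K} | {G} | {M} | {F,L} | {I}.
G and L end up in different blocks, so they are distinguishable. For instance, the string 'ε' is accepted from only G.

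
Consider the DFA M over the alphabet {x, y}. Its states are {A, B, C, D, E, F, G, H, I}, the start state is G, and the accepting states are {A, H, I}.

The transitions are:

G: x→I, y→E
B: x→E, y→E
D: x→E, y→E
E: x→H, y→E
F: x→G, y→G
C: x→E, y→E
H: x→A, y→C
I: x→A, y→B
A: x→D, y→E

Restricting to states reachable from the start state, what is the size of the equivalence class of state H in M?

Reachable states from the start: {A,B,C,D,E,G,H,I}. Unreachable: {F} — drop them.
Initial partition by acceptance: {A,H,I} | {B,C,D,E,G}.
Split {A,H,I} by δ(·,x) → {H,I} and {A}.
On input x, block {B,C,D,E,G} splits into {B,C,D} and {E,G}.
The partition is now stable with 4 blocks: {H,I} | {B,C,D} | {A} | {E,G}.
The equivalence class containing H is {H,I}, of size 2.

2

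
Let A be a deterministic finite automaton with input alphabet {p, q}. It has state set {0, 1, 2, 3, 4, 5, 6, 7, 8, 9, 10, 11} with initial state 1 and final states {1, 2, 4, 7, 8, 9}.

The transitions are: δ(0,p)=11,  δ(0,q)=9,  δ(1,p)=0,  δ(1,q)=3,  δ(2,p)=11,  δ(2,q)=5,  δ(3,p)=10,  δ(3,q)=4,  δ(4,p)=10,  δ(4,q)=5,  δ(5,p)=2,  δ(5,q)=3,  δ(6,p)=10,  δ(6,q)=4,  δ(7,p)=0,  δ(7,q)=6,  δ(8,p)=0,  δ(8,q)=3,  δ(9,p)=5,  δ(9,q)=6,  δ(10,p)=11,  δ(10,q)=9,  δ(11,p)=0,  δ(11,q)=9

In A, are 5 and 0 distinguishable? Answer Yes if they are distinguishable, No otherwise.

First remove the unreachable states {7,8}; 10 states remain.
P0 = {1,2,4,9} | {0,3,5,6,10,11}.
Refine {0,3,5,6,10,11} on symbol p: members go to different blocks, giving {0,3,6,10,11} and {5}.
Split {1,2,4,9} by δ(·,p) → {1,2,4} and {9}.
On input q, block {1,2,4} splits into {2,4} and {1}.
Refine {0,3,6,10,11} on symbol q: members go to different blocks, giving {0,10,11} and {3,6}.
The partition is now stable with 6 blocks: {2,4} | {0,10,11} | {5} | {9} | {1} | {3,6}.
5 and 0 end up in different blocks, so they are distinguishable. For instance, the string 'p' is accepted from only 5.

Yes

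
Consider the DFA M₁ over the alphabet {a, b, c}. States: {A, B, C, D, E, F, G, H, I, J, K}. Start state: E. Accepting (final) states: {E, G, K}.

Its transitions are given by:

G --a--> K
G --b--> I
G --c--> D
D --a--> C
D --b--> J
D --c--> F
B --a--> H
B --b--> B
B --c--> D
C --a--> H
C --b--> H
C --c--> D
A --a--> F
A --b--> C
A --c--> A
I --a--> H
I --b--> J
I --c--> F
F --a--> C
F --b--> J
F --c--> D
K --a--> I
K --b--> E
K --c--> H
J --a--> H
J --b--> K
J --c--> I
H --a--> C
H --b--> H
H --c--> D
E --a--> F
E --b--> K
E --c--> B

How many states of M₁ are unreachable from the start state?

No path from E leads to A, G; the other 9 states are all reachable.

2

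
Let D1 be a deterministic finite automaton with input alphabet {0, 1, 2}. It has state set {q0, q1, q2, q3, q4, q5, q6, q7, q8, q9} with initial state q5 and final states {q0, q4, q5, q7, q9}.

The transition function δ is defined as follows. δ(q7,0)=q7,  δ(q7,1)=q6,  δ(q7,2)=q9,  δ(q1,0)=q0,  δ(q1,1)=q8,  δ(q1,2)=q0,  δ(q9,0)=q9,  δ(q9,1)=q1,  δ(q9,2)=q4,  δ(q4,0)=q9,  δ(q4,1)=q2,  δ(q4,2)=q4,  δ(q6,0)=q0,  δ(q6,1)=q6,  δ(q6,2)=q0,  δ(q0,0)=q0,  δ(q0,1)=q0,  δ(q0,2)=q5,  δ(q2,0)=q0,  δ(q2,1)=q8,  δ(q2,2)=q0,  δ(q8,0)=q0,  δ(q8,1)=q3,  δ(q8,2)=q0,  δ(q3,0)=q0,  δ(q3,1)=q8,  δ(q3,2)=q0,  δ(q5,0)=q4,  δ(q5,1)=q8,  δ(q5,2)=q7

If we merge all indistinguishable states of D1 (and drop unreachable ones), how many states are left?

3

Every state is reachable, so we keep all 10.
Initial partition by acceptance: {q0,q4,q5,q7,q9} | {q1,q2,q3,q6,q8}.
Refine {q0,q4,q5,q7,q9} on symbol 1: members go to different blocks, giving {q4,q5,q7,q9} and {q0}.
No further refinement is possible. Final partition (3 blocks): {q4,q5,q7,q9} | {q1,q2,q3,q6,q8} | {q0}.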